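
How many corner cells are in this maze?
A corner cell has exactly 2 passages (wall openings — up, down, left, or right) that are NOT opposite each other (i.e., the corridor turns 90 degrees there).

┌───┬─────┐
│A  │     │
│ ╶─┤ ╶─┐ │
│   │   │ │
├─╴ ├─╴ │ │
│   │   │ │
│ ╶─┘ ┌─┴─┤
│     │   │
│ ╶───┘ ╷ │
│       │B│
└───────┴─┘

Counting corner cells (2 non-opposite passages):
Total corners: 16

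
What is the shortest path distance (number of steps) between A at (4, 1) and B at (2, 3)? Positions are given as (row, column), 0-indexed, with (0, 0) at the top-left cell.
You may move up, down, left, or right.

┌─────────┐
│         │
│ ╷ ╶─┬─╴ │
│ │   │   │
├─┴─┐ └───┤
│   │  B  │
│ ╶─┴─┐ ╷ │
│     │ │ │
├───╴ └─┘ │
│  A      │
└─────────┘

Finding path from (4, 1) to (2, 3):
Path: (4,1) → (4,2) → (4,3) → (4,4) → (3,4) → (2,4) → (2,3)
Distance: 6 steps

Solution:

┌─────────┐
│         │
│ ╷ ╶─┬─╴ │
│ │   │   │
├─┴─┐ └───┤
│   │  B ↰│
│ ╶─┴─┐ ╷ │
│     │ │↑│
├───╴ └─┘ │
│  A → → ↑│
└─────────┘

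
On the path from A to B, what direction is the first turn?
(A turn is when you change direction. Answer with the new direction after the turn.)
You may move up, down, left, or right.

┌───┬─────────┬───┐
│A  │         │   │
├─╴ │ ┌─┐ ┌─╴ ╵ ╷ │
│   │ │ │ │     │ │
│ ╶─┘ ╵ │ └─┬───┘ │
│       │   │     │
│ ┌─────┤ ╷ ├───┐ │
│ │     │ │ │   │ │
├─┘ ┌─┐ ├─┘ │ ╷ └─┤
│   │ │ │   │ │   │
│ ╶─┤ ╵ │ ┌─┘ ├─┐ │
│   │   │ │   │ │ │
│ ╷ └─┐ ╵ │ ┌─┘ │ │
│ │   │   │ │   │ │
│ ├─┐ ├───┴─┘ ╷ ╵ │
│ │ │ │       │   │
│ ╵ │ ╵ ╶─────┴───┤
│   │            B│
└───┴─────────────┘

Directions: right, down, left, down, right, right, up, up, right, right, down, down, right, down, down, left, down, down, left, up, up, up, left, left, down, left, down, right, down, right, down, down, right, right, right, right, right, right
First turn direction: down

Solution:

┌───┬─────────┬───┐
│A ↓│↱ → ↓    │   │
├─╴ │ ┌─┐ ┌─╴ ╵ ╷ │
│↓ ↲│↑│ │↓│     │ │
│ ╶─┘ ╵ │ └─┬───┘ │
│↳ → ↑  │↳ ↓│     │
│ ┌─────┤ ╷ ├───┐ │
│ │↓ ← ↰│ │↓│   │ │
├─┘ ┌─┐ ├─┘ │ ╷ └─┤
│↓ ↲│ │↑│↓ ↲│ │   │
│ ╶─┤ ╵ │ ┌─┘ ├─┐ │
│↳ ↓│  ↑│↓│   │ │ │
│ ╷ └─┐ ╵ │ ┌─┘ │ │
│ │↳ ↓│↑ ↲│ │   │ │
│ ├─┐ ├───┴─┘ ╷ ╵ │
│ │ │↓│       │   │
│ ╵ │ ╵ ╶─────┴───┤
│   │↳ → → → → → B│
└───┴─────────────┘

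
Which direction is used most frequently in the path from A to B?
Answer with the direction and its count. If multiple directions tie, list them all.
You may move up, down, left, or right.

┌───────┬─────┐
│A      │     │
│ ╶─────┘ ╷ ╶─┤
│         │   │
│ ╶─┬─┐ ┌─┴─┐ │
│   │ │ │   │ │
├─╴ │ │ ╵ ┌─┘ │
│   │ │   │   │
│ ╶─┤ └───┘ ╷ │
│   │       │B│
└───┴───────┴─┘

Directions: down, right, right, right, right, up, right, down, right, down, down, down
Counts: {'down': 5, 'right': 6, 'up': 1}
Most common: right (6 times)

Solution:

┌───────┬─────┐
│A      │↱ ↓  │
│ ╶─────┘ ╷ ╶─┤
│↳ → → → ↑│↳ ↓│
│ ╶─┬─┐ ┌─┴─┐ │
│   │ │ │   │↓│
├─╴ │ │ ╵ ┌─┘ │
│   │ │   │  ↓│
│ ╶─┤ └───┘ ╷ │
│   │       │B│
└───┴───────┴─┘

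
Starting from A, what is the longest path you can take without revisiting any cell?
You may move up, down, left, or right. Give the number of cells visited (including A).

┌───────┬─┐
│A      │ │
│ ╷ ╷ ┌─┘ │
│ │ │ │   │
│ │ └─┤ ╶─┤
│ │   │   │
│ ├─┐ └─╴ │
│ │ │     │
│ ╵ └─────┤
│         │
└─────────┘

Finding longest simple path using DFS:
Start: (0, 0)
Longest path visits 13 cells
Path: A → right → down → down → right → down → right → right → up → left → up → right → up

Solution:

┌───────┬─┐
│A ↓    │B│
│ ╷ ╷ ┌─┘ │
│ │↓│ │↱ ↑│
│ │ └─┤ ╶─┤
│ │↳ ↓│↑ ↰│
│ ├─┐ └─╴ │
│ │ │↳ → ↑│
│ ╵ └─────┤
│         │
└─────────┘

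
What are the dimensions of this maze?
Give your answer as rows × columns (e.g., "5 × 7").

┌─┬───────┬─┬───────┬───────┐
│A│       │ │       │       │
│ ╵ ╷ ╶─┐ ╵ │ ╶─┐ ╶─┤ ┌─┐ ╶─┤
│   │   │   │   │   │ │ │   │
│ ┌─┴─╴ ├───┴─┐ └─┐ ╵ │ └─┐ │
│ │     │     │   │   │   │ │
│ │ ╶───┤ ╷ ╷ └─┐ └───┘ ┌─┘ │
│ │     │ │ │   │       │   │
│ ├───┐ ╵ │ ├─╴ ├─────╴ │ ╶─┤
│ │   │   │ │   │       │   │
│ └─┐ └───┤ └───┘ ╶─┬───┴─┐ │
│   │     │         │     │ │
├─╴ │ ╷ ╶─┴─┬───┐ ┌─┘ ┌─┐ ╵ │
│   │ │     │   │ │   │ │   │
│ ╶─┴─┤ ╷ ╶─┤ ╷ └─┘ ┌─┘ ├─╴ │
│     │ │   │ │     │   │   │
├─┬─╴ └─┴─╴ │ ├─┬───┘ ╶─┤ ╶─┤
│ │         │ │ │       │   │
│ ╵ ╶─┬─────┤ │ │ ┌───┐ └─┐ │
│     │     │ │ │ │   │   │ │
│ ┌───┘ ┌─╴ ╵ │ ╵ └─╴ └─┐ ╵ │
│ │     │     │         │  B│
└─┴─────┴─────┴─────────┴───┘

Counting the maze dimensions:
Rows (vertical): 11
Columns (horizontal): 14
Dimensions: 11 × 14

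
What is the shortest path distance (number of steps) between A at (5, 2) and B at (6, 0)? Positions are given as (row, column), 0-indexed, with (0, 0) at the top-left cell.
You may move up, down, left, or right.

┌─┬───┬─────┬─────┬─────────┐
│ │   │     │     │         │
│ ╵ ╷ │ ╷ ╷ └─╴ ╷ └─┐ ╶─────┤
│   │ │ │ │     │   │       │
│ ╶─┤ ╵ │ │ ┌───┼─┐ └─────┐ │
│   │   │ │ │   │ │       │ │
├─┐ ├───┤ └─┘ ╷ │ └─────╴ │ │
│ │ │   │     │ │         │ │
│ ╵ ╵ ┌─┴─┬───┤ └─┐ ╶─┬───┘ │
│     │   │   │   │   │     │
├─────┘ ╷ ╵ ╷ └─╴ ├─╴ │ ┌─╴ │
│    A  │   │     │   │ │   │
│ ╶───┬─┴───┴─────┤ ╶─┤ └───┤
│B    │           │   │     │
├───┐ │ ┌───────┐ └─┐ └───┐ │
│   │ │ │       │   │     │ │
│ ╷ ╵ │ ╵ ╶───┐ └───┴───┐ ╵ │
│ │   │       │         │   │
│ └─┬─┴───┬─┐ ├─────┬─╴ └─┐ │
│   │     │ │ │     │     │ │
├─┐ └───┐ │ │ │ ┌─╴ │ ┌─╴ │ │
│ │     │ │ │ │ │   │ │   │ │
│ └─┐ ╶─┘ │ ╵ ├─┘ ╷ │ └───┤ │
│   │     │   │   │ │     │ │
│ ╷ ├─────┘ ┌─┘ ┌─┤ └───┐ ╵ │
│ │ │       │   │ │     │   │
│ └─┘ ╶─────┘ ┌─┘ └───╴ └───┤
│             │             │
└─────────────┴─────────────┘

Finding path from (5, 2) to (6, 0):
Path: (5,2) → (5,1) → (5,0) → (6,0)
Distance: 3 steps

Solution:

┌─┬───┬─────┬─────┬─────────┐
│ │   │     │     │         │
│ ╵ ╷ │ ╷ ╷ └─╴ ╷ └─┐ ╶─────┤
│   │ │ │ │     │   │       │
│ ╶─┤ ╵ │ │ ┌───┼─┐ └─────┐ │
│   │   │ │ │   │ │       │ │
├─┐ ├───┤ └─┘ ╷ │ └─────╴ │ │
│ │ │   │     │ │         │ │
│ ╵ ╵ ┌─┴─┬───┤ └─┐ ╶─┬───┘ │
│     │   │   │   │   │     │
├─────┘ ╷ ╵ ╷ └─╴ ├─╴ │ ┌─╴ │
│↓ ← A  │   │     │   │ │   │
│ ╶───┬─┴───┴─────┤ ╶─┤ └───┤
│B    │           │   │     │
├───┐ │ ┌───────┐ └─┐ └───┐ │
│   │ │ │       │   │     │ │
│ ╷ ╵ │ ╵ ╶───┐ └───┴───┐ ╵ │
│ │   │       │         │   │
│ └─┬─┴───┬─┐ ├─────┬─╴ └─┐ │
│   │     │ │ │     │     │ │
├─┐ └───┐ │ │ │ ┌─╴ │ ┌─╴ │ │
│ │     │ │ │ │ │   │ │   │ │
│ └─┐ ╶─┘ │ ╵ ├─┘ ╷ │ └───┤ │
│   │     │   │   │ │     │ │
│ ╷ ├─────┘ ┌─┘ ┌─┤ └───┐ ╵ │
│ │ │       │   │ │     │   │
│ └─┘ ╶─────┘ ┌─┘ └───╴ └───┤
│             │             │
└─────────────┴─────────────┘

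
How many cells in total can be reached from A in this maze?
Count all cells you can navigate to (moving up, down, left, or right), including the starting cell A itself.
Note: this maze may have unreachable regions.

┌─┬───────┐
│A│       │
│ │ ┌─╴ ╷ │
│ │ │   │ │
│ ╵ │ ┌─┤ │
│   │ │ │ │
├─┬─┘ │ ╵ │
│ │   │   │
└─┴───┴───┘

Using BFS/flood-fill to find all reachable cells from A:
Maze size: 4 × 5 = 20 total cells
1 cell(s) are walled off and cannot be reached from A.
Reachable cells: 19

Reachable region (· marks reachable cells):

┌─┬───────┐
│A│· · · ·│
│ │ ┌─╴ ╷ │
│·│·│· ·│·│
│ ╵ │ ┌─┤ │
│· ·│·│·│·│
├─┬─┘ │ ╵ │
│ │· ·│· ·│
└─┴───┴───┘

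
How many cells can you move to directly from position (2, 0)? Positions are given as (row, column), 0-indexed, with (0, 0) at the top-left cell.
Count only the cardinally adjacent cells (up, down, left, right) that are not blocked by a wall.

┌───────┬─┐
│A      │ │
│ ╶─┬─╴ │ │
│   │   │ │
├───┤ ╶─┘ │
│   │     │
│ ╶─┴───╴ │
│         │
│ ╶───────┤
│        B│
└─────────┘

Checking passable neighbors of (2, 0):
Neighbors: (3, 0), (2, 1)
Count: 2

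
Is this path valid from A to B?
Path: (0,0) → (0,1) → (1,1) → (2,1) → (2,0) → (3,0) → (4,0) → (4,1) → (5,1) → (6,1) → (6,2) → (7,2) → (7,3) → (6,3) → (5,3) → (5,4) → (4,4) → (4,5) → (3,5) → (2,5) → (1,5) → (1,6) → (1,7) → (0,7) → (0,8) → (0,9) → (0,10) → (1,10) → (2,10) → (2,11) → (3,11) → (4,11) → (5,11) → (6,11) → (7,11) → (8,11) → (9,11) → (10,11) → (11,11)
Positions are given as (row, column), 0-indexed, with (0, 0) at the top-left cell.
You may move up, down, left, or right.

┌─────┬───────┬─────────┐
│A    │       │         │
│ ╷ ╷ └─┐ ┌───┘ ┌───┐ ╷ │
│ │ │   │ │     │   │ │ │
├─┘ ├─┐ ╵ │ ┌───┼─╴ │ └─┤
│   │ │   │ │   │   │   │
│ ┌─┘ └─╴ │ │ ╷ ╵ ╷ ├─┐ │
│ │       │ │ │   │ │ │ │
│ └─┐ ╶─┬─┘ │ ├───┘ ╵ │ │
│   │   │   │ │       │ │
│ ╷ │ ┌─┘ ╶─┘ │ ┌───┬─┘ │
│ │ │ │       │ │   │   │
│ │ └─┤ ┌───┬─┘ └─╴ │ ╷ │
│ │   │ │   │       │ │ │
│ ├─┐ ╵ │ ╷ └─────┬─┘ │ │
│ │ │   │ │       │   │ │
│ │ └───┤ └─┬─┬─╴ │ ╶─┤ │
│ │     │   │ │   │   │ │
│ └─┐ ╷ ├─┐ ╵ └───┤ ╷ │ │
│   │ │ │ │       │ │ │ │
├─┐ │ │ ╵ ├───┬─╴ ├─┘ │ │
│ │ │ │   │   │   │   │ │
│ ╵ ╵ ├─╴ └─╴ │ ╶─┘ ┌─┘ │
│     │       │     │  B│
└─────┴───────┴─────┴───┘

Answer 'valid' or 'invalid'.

Checking path validity:
Result: All consecutive moves are passable.

valid

Correct solution:

┌─────┬───────┬─────────┐
│A ↓  │       │↱ → → ↓  │
│ ╷ ╷ └─┐ ┌───┘ ┌───┐ ╷ │
│ │↓│   │ │↱ → ↑│   │↓│ │
├─┘ ├─┐ ╵ │ ┌───┼─╴ │ └─┤
│↓ ↲│ │   │↑│   │   │↳ ↓│
│ ┌─┘ └─╴ │ │ ╷ ╵ ╷ ├─┐ │
│↓│       │↑│ │   │ │ │↓│
│ └─┐ ╶─┬─┘ │ ├───┘ ╵ │ │
│↳ ↓│   │↱ ↑│ │       │↓│
│ ╷ │ ┌─┘ ╶─┘ │ ┌───┬─┘ │
│ │↓│ │↱ ↑    │ │   │  ↓│
│ │ └─┤ ┌───┬─┘ └─╴ │ ╷ │
│ │↳ ↓│↑│   │       │ │↓│
│ ├─┐ ╵ │ ╷ └─────┬─┘ │ │
│ │ │↳ ↑│ │       │   │↓│
│ │ └───┤ └─┬─┬─╴ │ ╶─┤ │
│ │     │   │ │   │   │↓│
│ └─┐ ╷ ├─┐ ╵ └───┤ ╷ │ │
│   │ │ │ │       │ │ │↓│
├─┐ │ │ ╵ ├───┬─╴ ├─┘ │ │
│ │ │ │   │   │   │   │↓│
│ ╵ ╵ ├─╴ └─╴ │ ╶─┘ ┌─┘ │
│     │       │     │  B│
└─────┴───────┴─────┴───┘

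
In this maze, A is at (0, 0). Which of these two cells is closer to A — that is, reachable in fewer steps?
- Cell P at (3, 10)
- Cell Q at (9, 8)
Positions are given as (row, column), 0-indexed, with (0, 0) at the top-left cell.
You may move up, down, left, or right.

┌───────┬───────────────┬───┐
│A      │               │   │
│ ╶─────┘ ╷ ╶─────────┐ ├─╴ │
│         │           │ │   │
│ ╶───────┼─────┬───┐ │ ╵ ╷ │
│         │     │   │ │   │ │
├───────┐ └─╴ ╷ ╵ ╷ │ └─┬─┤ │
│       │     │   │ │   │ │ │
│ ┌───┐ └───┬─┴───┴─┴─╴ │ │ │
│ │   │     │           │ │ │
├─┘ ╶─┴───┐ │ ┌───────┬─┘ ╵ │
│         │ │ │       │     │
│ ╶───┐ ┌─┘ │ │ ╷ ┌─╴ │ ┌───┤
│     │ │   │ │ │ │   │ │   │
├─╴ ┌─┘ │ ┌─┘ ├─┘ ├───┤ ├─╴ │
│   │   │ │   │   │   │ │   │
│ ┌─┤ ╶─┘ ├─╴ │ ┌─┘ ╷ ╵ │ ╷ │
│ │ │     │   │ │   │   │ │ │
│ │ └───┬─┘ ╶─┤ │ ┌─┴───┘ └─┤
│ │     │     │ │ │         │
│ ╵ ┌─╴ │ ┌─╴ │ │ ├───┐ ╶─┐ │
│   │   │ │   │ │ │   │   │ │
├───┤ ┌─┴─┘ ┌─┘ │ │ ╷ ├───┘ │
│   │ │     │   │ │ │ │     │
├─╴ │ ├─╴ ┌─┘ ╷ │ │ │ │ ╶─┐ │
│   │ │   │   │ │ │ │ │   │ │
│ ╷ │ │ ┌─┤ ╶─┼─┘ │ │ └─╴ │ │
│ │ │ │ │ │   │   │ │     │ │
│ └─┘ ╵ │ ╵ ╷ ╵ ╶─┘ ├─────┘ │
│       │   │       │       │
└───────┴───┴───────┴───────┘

Shortest path A → P at (3, 10): 15 steps
Shortest path A → Q at (9, 8): 33 steps

P is closer (15 steps vs 33 steps).

Path to P:

┌───────┬───────────────┬───┐
│A      │↱ ↓            │   │
│ ╶─────┘ ╷ ╶─────────┐ ├─╴ │
│↳ → → → ↑│↳ → → → → ↓│ │   │
│ ╶───────┼─────┬───┐ │ ╵ ╷ │
│         │     │   │↓│   │ │
├───────┐ └─╴ ╷ ╵ ╷ │ └─┬─┤ │
│       │     │   │ │P  │ │ │
│ ┌───┐ └───┬─┴───┴─┴─╴ │ │ │
│ │   │     │           │ │ │
├─┘ ╶─┴───┐ │ ┌───────┬─┘ ╵ │
│         │ │ │       │     │
│ ╶───┐ ┌─┘ │ │ ╷ ┌─╴ │ ┌───┤
│     │ │   │ │ │ │   │ │   │
├─╴ ┌─┘ │ ┌─┘ ├─┘ ├───┤ ├─╴ │
│   │   │ │   │   │   │ │   │
│ ┌─┤ ╶─┘ ├─╴ │ ┌─┘ ╷ ╵ │ ╷ │
│ │ │     │   │ │   │   │ │ │
│ │ └───┬─┘ ╶─┤ │ ┌─┴───┘ └─┤
│ │     │     │ │ │         │
│ ╵ ┌─╴ │ ┌─╴ │ │ ├───┐ ╶─┐ │
│   │   │ │   │ │ │   │   │ │
├───┤ ┌─┴─┘ ┌─┘ │ │ ╷ ├───┘ │
│   │ │     │   │ │ │ │     │
├─╴ │ ├─╴ ┌─┘ ╷ │ │ │ │ ╶─┐ │
│   │ │   │   │ │ │ │ │   │ │
│ ╷ │ │ ┌─┤ ╶─┼─┘ │ │ └─╴ │ │
│ │ │ │ │ │   │   │ │     │ │
│ └─┘ ╵ │ ╵ ╷ ╵ ╶─┘ ├─────┘ │
│       │   │       │       │
└───────┴───┴───────┴───────┘

Path to Q:

┌───────┬───────────────┬───┐
│A      │↱ → → → → → → ↓│   │
│ ╶─────┘ ╷ ╶─────────┐ ├─╴ │
│↳ → → → ↑│           │↓│↱ ↓│
│ ╶───────┼─────┬───┐ │ ╵ ╷ │
│         │     │   │ │↳ ↑│↓│
├───────┐ └─╴ ╷ ╵ ╷ │ └─┬─┤ │
│       │     │   │ │   │ │↓│
│ ┌───┐ └───┬─┴───┴─┴─╴ │ │ │
│ │   │     │           │ │↓│
├─┘ ╶─┴───┐ │ ┌───────┬─┘ ╵ │
│         │ │ │       │↓ ← ↲│
│ ╶───┐ ┌─┘ │ │ ╷ ┌─╴ │ ┌───┤
│     │ │   │ │ │ │   │↓│   │
├─╴ ┌─┘ │ ┌─┘ ├─┘ ├───┤ ├─╴ │
│   │   │ │   │   │↓ ↰│↓│   │
│ ┌─┤ ╶─┘ ├─╴ │ ┌─┘ ╷ ╵ │ ╷ │
│ │ │     │   │ │↓ ↲│↑ ↲│ │ │
│ │ └───┬─┘ ╶─┤ │ ┌─┴───┘ └─┤
│ │     │     │ │Q│         │
│ ╵ ┌─╴ │ ┌─╴ │ │ ├───┐ ╶─┐ │
│   │   │ │   │ │ │   │   │ │
├───┤ ┌─┴─┘ ┌─┘ │ │ ╷ ├───┘ │
│   │ │     │   │ │ │ │     │
├─╴ │ ├─╴ ┌─┘ ╷ │ │ │ │ ╶─┐ │
│   │ │   │   │ │ │ │ │   │ │
│ ╷ │ │ ┌─┤ ╶─┼─┘ │ │ └─╴ │ │
│ │ │ │ │ │   │   │ │     │ │
│ └─┘ ╵ │ ╵ ╷ ╵ ╶─┘ ├─────┘ │
│       │   │       │       │
└───────┴───┴───────┴───────┘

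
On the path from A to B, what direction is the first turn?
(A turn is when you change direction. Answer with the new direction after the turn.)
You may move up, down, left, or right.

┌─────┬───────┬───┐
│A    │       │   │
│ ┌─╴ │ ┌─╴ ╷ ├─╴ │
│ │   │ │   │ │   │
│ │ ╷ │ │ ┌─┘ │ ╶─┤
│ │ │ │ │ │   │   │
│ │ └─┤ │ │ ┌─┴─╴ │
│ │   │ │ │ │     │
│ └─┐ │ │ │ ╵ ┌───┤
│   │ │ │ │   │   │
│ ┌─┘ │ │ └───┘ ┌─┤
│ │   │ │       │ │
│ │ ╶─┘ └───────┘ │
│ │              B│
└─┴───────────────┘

Directions: right, right, down, left, down, down, right, down, down, left, down, right, right, right, right, right, right, right
First turn direction: down

Solution:

┌─────┬───────┬───┐
│A → ↓│       │   │
│ ┌─╴ │ ┌─╴ ╷ ├─╴ │
│ │↓ ↲│ │   │ │   │
│ │ ╷ │ │ ┌─┘ │ ╶─┤
│ │↓│ │ │ │   │   │
│ │ └─┤ │ │ ┌─┴─╴ │
│ │↳ ↓│ │ │ │     │
│ └─┐ │ │ │ ╵ ┌───┤
│   │↓│ │ │   │   │
│ ┌─┘ │ │ └───┘ ┌─┤
│ │↓ ↲│ │       │ │
│ │ ╶─┘ └───────┘ │
│ │↳ → → → → → → B│
└─┴───────────────┘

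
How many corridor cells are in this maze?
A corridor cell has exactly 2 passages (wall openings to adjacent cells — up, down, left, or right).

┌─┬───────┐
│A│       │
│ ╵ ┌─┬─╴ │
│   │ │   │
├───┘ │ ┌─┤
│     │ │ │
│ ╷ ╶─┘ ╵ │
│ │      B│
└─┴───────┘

Counting cells with exactly 2 passages:
Total corridor cells: 14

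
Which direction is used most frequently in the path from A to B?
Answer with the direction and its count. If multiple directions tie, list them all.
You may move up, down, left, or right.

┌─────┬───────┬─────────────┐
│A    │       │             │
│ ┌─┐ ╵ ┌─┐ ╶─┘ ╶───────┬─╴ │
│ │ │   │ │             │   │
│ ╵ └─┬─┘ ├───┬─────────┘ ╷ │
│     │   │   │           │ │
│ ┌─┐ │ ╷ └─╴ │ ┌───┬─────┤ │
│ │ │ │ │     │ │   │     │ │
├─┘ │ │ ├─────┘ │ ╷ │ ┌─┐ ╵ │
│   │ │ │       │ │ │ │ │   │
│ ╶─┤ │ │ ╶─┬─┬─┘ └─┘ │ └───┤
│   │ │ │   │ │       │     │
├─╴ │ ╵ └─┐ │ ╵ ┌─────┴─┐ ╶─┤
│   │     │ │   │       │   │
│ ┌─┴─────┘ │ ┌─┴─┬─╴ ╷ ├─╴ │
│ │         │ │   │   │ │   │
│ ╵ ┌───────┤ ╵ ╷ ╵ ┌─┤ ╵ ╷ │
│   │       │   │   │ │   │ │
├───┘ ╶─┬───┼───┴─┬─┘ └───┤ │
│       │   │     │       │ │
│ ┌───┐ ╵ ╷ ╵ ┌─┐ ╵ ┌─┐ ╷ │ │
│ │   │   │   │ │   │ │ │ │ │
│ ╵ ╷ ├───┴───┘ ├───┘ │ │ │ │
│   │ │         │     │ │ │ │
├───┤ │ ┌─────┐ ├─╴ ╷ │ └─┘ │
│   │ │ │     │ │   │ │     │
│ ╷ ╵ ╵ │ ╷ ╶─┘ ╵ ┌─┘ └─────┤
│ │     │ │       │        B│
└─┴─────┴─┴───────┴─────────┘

Directions: right, right, down, right, up, right, right, down, right, right, up, right, right, right, right, right, right, down, down, down, down, left, up, left, left, down, down, left, left, left, down, left, down, down, right, up, right, down, right, up, right, up, right, down, down, right, up, right, down, down, down, down, down, left, left, up, up, up, left, left, down, left, up, left, left, down, left, up, left, down, left, up, left, left, left, down, down, right, up, right, down, down, down, right, up, up, right, right, right, right, down, down, right, up, right, up, right, down, down, right, right, right
Counts: {'right': 33, 'down': 31, 'up': 18, 'left': 20}
Most common: right (33 times)

Solution:

┌─────┬───────┬─────────────┐
│A → ↓│↱ → ↓  │↱ → → → → → ↓│
│ ┌─┐ ╵ ┌─┐ ╶─┘ ╶───────┬─╴ │
│ │ │↳ ↑│ │↳ → ↑        │  ↓│
│ ╵ └─┬─┘ ├───┬─────────┘ ╷ │
│     │   │   │           │↓│
│ ┌─┐ │ ╷ └─╴ │ ┌───┬─────┤ │
│ │ │ │ │     │ │   │↓ ← ↰│↓│
├─┘ │ │ ├─────┘ │ ╷ │ ┌─┐ ╵ │
│   │ │ │       │ │ │↓│ │↑ ↲│
│ ╶─┤ │ │ ╶─┬─┬─┘ └─┘ │ └───┤
│   │ │ │   │ │↓ ← ← ↲│     │
├─╴ │ ╵ └─┐ │ ╵ ┌─────┴─┐ ╶─┤
│   │     │ │↓ ↲│    ↱ ↓│   │
│ ┌─┴─────┘ │ ┌─┴─┬─╴ ╷ ├─╴ │
│ │         │↓│↱ ↓│↱ ↑│↓│↱ ↓│
│ ╵ ┌───────┤ ╵ ╷ ╵ ┌─┤ ╵ ╷ │
│   │       │↳ ↑│↳ ↑│ │↳ ↑│↓│
├───┘ ╶─┬───┼───┴─┬─┘ └───┤ │
│↓ ← ← ↰│↓ ↰│↓ ← ↰│↓ ← ↰  │↓│
│ ┌───┐ ╵ ╷ ╵ ┌─┐ ╵ ┌─┐ ╷ │ │
│↓│↱ ↓│↑ ↲│↑ ↲│ │↑ ↲│ │↑│ │↓│
│ ╵ ╷ ├───┴───┘ ├───┘ │ │ │ │
│↳ ↑│↓│↱ → → → ↓│  ↱ ↓│↑│ │↓│
├───┤ │ ┌─────┐ ├─╴ ╷ │ └─┘ │
│   │↓│↑│     │↓│↱ ↑│↓│↑ ← ↲│
│ ╷ ╵ ╵ │ ╷ ╶─┘ ╵ ┌─┘ └─────┤
│ │  ↳ ↑│ │    ↳ ↑│  ↳ → → B│
└─┴─────┴─┴───────┴─────────┘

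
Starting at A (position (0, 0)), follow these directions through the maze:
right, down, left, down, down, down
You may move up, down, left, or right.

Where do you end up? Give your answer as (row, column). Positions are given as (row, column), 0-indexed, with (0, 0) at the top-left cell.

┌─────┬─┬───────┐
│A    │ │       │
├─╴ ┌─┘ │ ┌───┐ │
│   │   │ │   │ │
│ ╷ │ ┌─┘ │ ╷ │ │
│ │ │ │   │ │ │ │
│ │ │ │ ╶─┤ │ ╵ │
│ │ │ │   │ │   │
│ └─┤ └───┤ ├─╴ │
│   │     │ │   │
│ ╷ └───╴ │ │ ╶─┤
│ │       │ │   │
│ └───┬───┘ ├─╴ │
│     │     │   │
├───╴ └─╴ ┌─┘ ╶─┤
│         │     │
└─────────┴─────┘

Following directions step by step:
Start: (0, 0)
  right: (0, 0) → (0, 1)
  down: (0, 1) → (1, 1)
  left: (1, 1) → (1, 0)
  down: (1, 0) → (2, 0)
  down: (2, 0) → (3, 0)
  down: (3, 0) → (4, 0)
Final position: (4, 0)

Path taken:

┌─────┬─┬───────┐
│A ↓  │ │       │
├─╴ ┌─┘ │ ┌───┐ │
│↓ ↲│   │ │   │ │
│ ╷ │ ┌─┘ │ ╷ │ │
│↓│ │ │   │ │ │ │
│ │ │ │ ╶─┤ │ ╵ │
│↓│ │ │   │ │   │
│ └─┤ └───┤ ├─╴ │
│B  │     │ │   │
│ ╷ └───╴ │ │ ╶─┤
│ │       │ │   │
│ └───┬───┘ ├─╴ │
│     │     │   │
├───╴ └─╴ ┌─┘ ╶─┤
│         │     │
└─────────┴─────┘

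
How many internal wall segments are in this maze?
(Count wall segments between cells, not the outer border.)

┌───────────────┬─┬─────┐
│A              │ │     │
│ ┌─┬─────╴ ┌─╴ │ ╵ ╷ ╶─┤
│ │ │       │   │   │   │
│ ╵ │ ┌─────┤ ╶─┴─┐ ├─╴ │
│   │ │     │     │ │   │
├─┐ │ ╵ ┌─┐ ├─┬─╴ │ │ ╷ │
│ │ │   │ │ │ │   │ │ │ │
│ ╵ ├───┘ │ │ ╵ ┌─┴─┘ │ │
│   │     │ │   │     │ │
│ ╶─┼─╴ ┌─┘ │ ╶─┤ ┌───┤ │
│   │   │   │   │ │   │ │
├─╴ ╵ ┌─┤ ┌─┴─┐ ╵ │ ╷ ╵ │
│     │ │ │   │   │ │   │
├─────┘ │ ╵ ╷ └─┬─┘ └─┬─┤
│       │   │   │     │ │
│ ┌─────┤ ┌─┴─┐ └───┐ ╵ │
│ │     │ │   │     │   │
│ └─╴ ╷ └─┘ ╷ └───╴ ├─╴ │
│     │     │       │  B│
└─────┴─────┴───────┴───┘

Counting internal wall segments:
Total internal walls: 99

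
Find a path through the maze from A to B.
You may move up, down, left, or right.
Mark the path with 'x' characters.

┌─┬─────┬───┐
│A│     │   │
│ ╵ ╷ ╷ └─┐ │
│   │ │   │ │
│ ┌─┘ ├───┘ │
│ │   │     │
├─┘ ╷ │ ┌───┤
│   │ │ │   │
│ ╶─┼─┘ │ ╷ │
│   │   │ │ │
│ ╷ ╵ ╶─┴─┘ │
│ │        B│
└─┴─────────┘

Finding the shortest path through the maze:
Path length: 16 steps
Directions: down → right → up → right → down → down → left → down → left → down → right → down → right → right → right → right

Solution:

┌─┬─────┬───┐
│A│x x  │   │
│ ╵ ╷ ╷ └─┐ │
│x x│x│   │ │
│ ┌─┘ ├───┘ │
│ │x x│     │
├─┘ ╷ │ ┌───┤
│x x│ │ │   │
│ ╶─┼─┘ │ ╷ │
│x x│   │ │ │
│ ╷ ╵ ╶─┴─┘ │
│ │x x x x B│
└─┴─────────┘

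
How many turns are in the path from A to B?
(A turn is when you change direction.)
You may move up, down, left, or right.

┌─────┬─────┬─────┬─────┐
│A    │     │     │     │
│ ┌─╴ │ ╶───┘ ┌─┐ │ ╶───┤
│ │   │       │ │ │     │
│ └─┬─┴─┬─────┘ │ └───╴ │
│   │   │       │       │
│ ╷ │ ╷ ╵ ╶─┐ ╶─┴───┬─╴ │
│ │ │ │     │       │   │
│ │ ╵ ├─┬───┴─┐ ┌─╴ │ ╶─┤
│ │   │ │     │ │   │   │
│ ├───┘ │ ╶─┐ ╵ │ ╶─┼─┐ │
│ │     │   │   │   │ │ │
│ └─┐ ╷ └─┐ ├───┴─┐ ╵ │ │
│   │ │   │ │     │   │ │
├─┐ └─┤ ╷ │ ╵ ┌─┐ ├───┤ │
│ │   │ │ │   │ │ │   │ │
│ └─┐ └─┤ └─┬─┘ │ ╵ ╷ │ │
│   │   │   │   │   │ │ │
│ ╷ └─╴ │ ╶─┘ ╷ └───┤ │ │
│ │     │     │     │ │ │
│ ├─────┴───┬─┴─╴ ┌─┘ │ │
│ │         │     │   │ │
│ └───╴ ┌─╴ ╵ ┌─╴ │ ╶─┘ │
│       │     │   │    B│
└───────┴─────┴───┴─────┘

Directions: down, down, right, down, down, right, up, up, right, down, right, up, right, right, down, right, down, down, left, up, left, left, down, right, down, down, right, up, right, right, down, down, right, up, right, down, down, down, left, down, right, right
Number of turns: 29

Solution:

┌─────┬─────┬─────┬─────┐
│A    │     │     │     │
│ ┌─╴ │ ╶───┘ ┌─┐ │ ╶───┤
│↓│   │       │ │ │     │
│ └─┬─┴─┬─────┘ │ └───╴ │
│↳ ↓│↱ ↓│↱ → ↓  │       │
│ ╷ │ ╷ ╵ ╶─┐ ╶─┴───┬─╴ │
│ │↓│↑│↳ ↑  │↳ ↓    │   │
│ │ ╵ ├─┬───┴─┐ ┌─╴ │ ╶─┤
│ │↳ ↑│ │↓ ← ↰│↓│   │   │
│ ├───┘ │ ╶─┐ ╵ │ ╶─┼─┐ │
│ │     │↳ ↓│↑ ↲│   │ │ │
│ └─┐ ╷ └─┐ ├───┴─┐ ╵ │ │
│   │ │   │↓│↱ → ↓│   │ │
├─┐ └─┤ ╷ │ ╵ ┌─┐ ├───┤ │
│ │   │ │ │↳ ↑│ │↓│↱ ↓│ │
│ └─┐ └─┤ └─┬─┘ │ ╵ ╷ │ │
│   │   │   │   │↳ ↑│↓│ │
│ ╷ └─╴ │ ╶─┘ ╷ └───┤ │ │
│ │     │     │     │↓│ │
│ ├─────┴───┬─┴─╴ ┌─┘ │ │
│ │         │     │↓ ↲│ │
│ └───╴ ┌─╴ ╵ ┌─╴ │ ╶─┘ │
│       │     │   │↳ → B│
└───────┴─────┴───┴─────┘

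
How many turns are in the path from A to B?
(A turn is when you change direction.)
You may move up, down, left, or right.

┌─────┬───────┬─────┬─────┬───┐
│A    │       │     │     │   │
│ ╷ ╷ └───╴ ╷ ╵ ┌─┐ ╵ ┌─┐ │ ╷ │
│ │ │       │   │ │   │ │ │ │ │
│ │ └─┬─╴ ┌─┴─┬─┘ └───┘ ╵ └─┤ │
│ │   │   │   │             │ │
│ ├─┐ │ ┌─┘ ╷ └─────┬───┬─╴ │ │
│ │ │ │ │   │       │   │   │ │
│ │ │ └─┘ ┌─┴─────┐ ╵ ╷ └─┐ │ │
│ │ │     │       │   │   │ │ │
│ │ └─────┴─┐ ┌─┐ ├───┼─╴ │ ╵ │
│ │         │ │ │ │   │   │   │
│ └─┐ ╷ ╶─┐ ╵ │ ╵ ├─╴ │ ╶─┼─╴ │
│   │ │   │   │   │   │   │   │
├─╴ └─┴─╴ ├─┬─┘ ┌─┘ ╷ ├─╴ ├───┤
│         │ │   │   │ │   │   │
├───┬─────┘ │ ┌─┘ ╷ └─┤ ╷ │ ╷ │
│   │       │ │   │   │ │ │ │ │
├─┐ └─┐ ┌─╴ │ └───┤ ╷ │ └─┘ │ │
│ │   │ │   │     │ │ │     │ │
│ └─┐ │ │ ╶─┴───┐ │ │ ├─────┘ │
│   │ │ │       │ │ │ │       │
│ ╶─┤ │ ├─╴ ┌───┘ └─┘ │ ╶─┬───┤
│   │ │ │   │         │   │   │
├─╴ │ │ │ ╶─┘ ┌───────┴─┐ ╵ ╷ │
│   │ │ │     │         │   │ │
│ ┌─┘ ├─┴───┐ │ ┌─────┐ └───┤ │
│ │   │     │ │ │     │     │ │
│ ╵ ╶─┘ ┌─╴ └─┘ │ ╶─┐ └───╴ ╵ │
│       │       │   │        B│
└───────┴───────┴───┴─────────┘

Directions: right, down, down, right, down, down, right, right, up, right, up, right, down, right, right, right, down, right, up, right, down, right, down, left, down, right, down, left, down, down, right, right, up, up, right, down, down, down, left, left, left, down, right, down, right, up, right, down, down, down
Number of turns: 35

Solution:

┌─────┬───────┬─────┬─────┬───┐
│A ↓  │       │     │     │   │
│ ╷ ╷ └───╴ ╷ ╵ ┌─┐ ╵ ┌─┐ │ ╷ │
│ │↓│       │   │ │   │ │ │ │ │
│ │ └─┬─╴ ┌─┴─┬─┘ └───┘ ╵ └─┤ │
│ │↳ ↓│   │↱ ↓│             │ │
│ ├─┐ │ ┌─┘ ╷ └─────┬───┬─╴ │ │
│ │ │↓│ │↱ ↑│↳ → → ↓│↱ ↓│   │ │
│ │ │ └─┘ ┌─┴─────┐ ╵ ╷ └─┐ │ │
│ │ │↳ → ↑│       │↳ ↑│↳ ↓│ │ │
│ │ └─────┴─┐ ┌─┐ ├───┼─╴ │ ╵ │
│ │         │ │ │ │   │↓ ↲│   │
│ └─┐ ╷ ╶─┐ ╵ │ ╵ ├─╴ │ ╶─┼─╴ │
│   │ │   │   │   │   │↳ ↓│   │
├─╴ └─┴─╴ ├─┬─┘ ┌─┘ ╷ ├─╴ ├───┤
│         │ │   │   │ │↓ ↲│↱ ↓│
├───┬─────┘ │ ┌─┘ ╷ └─┤ ╷ │ ╷ │
│   │       │ │   │   │↓│ │↑│↓│
├─┐ └─┐ ┌─╴ │ └───┤ ╷ │ └─┘ │ │
│ │   │ │   │     │ │ │↳ → ↑│↓│
│ └─┐ │ │ ╶─┴───┐ │ │ ├─────┘ │
│   │ │ │       │ │ │ │↓ ← ← ↲│
│ ╶─┤ │ ├─╴ ┌───┘ └─┘ │ ╶─┬───┤
│   │ │ │   │         │↳ ↓│↱ ↓│
├─╴ │ │ │ ╶─┘ ┌───────┴─┐ ╵ ╷ │
│   │ │ │     │         │↳ ↑│↓│
│ ┌─┘ ├─┴───┐ │ ┌─────┐ └───┤ │
│ │   │     │ │ │     │     │↓│
│ ╵ ╶─┘ ┌─╴ └─┘ │ ╶─┐ └───╴ ╵ │
│       │       │   │        B│
└───────┴───────┴───┴─────────┘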